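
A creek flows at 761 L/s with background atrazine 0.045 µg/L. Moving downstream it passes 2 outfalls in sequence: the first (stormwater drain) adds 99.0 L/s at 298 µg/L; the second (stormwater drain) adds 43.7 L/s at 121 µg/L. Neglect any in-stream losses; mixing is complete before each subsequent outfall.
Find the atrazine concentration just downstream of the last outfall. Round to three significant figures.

38.5 µg/L

After outfall 1: Q = 761.0 + 99.00 = 860.0 L/s; C = (761.0·0.04500 + 99.00·298.0)/860.0 = 34.34 µg/L.
After outfall 2: Q = 860.0 + 43.70 = 903.7 L/s; C = (860.0·34.34 + 43.70·121.0)/903.7 = 38.53 µg/L.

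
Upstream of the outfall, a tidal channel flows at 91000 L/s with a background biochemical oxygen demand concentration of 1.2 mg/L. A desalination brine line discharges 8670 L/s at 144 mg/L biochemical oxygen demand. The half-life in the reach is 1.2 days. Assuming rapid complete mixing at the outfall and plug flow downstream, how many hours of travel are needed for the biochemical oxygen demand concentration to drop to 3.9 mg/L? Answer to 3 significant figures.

52.0 h

Mass balance: C = (91000·1.200 + 8670·144.0) / 99670 = 1358000/99670 = 13.62 mg/L.
Half-life 1.2 d → k = ln 2 / 1.2 = 0.5776 d⁻¹.
13.62·exp(−k·t) = 3.9 → t = ln(13.62/3.9)/k = 187100 s = 51.97 h.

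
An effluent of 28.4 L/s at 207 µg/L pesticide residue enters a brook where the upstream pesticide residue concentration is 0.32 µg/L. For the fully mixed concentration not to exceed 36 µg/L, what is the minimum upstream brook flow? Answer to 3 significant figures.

136 L/s

Set C_mix = 36: (Q·0.3200 + 28.40·207.0) / (Q + 28.40) = 36
→ Q = 28.40·(207.0 − 36)/(36 − 0.3200) = 136.1 L/s.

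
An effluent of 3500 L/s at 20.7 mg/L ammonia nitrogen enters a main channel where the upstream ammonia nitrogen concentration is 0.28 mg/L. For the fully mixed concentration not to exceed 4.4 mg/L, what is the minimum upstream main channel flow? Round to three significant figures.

Set C_mix = 4.4: (Q·0.2800 + 3500·20.70) / (Q + 3500) = 4.4
→ Q = 3500·(20.70 − 4.4)/(4.4 − 0.2800) = 13850 L/s.

13800 L/s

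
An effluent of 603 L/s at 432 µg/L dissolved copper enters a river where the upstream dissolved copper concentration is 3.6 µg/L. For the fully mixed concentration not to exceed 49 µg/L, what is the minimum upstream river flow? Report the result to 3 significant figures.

5090 L/s

Set C_mix = 49: (Q·3.600 + 603.0·432.0) / (Q + 603.0) = 49
→ Q = 603.0·(432.0 − 49)/(49 − 3.600) = 5087 L/s.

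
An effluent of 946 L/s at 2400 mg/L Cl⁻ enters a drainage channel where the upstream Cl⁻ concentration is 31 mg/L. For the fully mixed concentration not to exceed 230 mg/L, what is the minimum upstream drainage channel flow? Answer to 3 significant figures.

10300 L/s

Set C_mix = 230: (Q·31.00 + 946.0·2400) / (Q + 946.0) = 230
→ Q = 946.0·(2400 − 230)/(230 − 31.00) = 10320 L/s.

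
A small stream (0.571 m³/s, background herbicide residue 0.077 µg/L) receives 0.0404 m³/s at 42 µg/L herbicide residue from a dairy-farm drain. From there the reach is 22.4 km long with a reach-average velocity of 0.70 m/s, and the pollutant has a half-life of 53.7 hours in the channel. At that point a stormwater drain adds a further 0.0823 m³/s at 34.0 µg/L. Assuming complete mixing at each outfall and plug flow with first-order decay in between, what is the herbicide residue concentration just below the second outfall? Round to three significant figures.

6.27 µg/L

Mixed concentration C = ΣQC/ΣQ = (0.5710·0.07700 + 0.04040·42.00) / 0.6114 = 1.741/0.6114 = 2.847 µg/L; combined flow 0.6114 m³/s.
Travel time t = 22.4·1000 / 0.70 = 32000 s = 8.889 h.
Half-life 53.7 h → k = ln 2 / 53.7 = 0.01291 h⁻¹ = 0.3098 d⁻¹.
After decay, C = 2.847 × e^(−kt) = 2.847 × 0.8916 = 2.539 µg/L.
Second outfall: C = (0.6114·2.539 + 0.08230·34.00)/0.6937 = 6.271 µg/L.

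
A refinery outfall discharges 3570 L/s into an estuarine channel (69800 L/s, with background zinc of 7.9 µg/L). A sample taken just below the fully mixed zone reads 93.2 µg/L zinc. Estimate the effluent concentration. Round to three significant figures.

1760 µg/L

Mass balance: 69800·7.900 + 3570·Cₑ = 73370·93.20
→ Cₑ = (73370·93.20 − 69800·7.900) / 3570 = 1761 µg/L.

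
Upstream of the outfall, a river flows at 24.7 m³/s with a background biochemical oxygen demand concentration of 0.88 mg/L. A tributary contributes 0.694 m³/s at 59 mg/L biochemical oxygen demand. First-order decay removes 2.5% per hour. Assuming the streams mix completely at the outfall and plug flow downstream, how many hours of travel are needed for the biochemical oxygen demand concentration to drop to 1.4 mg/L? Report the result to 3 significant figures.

22.4 h

Mixed concentration C = ΣQC/ΣQ = (24.70·0.8800 + 0.6940·59.00) / 25.39 = 62.68/25.39 = 2.468 mg/L.
2.5%/h lost → k = −ln(1 − 0.025) = 0.02532 h⁻¹.
2.468·exp(−k·t) = 1.4 → t = ln(2.468/1.4)/k = 80640 s = 22.40 h.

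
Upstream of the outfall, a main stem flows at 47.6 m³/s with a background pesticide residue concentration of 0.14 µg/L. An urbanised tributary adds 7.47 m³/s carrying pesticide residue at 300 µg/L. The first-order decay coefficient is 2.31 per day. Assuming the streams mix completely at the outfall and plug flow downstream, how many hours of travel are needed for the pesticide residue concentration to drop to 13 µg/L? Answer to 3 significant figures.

11.9 h

After mixing, C = (47.60·0.1400 + 7.470·300.0) / 55.07 = 2248/55.07 = 40.81 µg/L.
40.81·exp(−k·t) = 13 → t = ln(40.81/13)/k = 42790 s = 11.89 h.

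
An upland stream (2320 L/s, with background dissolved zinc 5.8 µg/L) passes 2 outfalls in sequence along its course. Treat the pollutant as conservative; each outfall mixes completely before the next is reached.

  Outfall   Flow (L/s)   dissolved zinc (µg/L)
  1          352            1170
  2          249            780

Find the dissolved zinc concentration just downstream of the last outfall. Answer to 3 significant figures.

Outfall 1: combined Q = 2672 L/s; C = (2320·5.800 + 352.0·1170)/2672 = 159.2 µg/L.
Outfall 2: combined Q = 2921 L/s; C = (2672·159.2 + 249.0·780.0)/2921 = 212.1 µg/L.

212 µg/L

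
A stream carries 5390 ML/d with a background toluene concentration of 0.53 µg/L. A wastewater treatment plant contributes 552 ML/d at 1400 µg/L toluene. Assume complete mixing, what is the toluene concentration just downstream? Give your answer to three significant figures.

Conservation of mass: C = (5390·0.5300 + 552.0·1400) / 5942 = 775700/5942 = 130.5 µg/L.

131 µg/L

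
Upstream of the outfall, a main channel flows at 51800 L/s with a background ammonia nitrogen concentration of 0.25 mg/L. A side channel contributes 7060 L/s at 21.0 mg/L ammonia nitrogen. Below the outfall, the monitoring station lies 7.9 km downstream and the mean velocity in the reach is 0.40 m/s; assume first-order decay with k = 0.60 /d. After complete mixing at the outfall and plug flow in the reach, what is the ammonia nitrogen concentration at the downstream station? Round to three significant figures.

2.39 mg/L

Flow-weighted average: C = (51800·0.2500 + 7060·21.00) / 58860 = 161200/58860 = 2.739 mg/L.
Travel time t = 7.9·1000 / 0.40 = 19750 s = 5.486 h.
First-order decay: C = 2.739·exp(−k·t) = 2.739·0.8718 = 2.388 mg/L.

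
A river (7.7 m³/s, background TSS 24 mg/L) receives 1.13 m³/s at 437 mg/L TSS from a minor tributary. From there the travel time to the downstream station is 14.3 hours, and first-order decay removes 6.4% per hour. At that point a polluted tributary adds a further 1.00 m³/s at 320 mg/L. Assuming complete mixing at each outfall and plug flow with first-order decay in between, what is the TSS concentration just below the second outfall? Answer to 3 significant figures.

Mass balance: C = (7.700·24.00 + 1.130·437.0) / 8.830 = 678.6/8.830 = 76.85 mg/L; combined flow 8.830 m³/s.
6.4%/h lost → k = −ln(1 − 0.064) = 0.06614 h⁻¹.
Decay over the reach: 76.85·exp(−kt) = 76.85·0.3884 = 29.85 mg/L.
Second outfall: C = (8.830·29.85 + 1.000·320.0)/9.830 = 59.36 mg/L.

59.4 mg/L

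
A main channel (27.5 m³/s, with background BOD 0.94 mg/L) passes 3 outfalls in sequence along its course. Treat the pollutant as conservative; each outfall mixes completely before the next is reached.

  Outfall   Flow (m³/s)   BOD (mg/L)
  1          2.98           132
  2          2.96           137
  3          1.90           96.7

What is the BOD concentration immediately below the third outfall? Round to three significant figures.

28.5 mg/L

After outfall 1: Q = 27.50 + 2.980 = 30.48 m³/s; C = (27.50·0.9400 + 2.980·132.0)/30.48 = 13.75 mg/L.
After outfall 2: Q = 30.48 + 2.960 = 33.44 m³/s; C = (30.48·13.75 + 2.960·137.0)/33.44 = 24.66 mg/L.
After outfall 3: Q = 33.44 + 1.900 = 35.34 m³/s; C = (33.44·24.66 + 1.900·96.70)/35.34 = 28.54 mg/L.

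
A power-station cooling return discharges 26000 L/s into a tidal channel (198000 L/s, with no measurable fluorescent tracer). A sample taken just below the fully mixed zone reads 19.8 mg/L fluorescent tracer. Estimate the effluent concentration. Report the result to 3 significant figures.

Mass balance: 198000·0 + 26000·Cₑ = 224000·19.80
→ Cₑ = (224000·19.80 − 198000·0) / 26000 = 170.6 mg/L.

171 mg/L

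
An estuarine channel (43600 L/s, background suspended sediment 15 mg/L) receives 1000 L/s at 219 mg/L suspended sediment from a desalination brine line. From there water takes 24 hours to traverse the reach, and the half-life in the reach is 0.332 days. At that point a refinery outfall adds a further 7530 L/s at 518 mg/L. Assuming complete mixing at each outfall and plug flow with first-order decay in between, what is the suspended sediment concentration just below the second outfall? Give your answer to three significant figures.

76.9 mg/L

After mixing, C = (43600·15.00 + 1000·219.0) / 44600 = 873000/44600 = 19.57 mg/L; combined flow 44600 L/s.
Half-life 0.332 d → k = ln 2 / 0.332 = 2.088 d⁻¹.
Decay over the reach: 19.57·exp(−kt) = 19.57·0.1240 = 2.426 mg/L.
Second outfall: C = (44600·2.426 + 7530·518.0)/52130 = 76.90 mg/L.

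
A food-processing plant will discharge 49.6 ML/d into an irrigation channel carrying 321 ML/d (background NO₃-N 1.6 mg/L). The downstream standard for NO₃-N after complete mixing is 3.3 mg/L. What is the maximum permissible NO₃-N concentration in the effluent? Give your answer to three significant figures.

At the limit, (Qr·Cr + Qe·Cₑ)/(Qr + Qe) = 3.3:
Cₑ = (370.6·3.3 − 321.0·1.600) / 49.60 = 14.30 mg/L.

14.3 mg/L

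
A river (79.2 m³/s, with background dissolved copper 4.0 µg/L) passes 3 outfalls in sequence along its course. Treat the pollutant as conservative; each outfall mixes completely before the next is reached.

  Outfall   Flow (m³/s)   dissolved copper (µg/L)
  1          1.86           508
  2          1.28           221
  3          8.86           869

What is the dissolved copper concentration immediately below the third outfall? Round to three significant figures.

101 µg/L

Outfall 1: combined Q = 81.06 m³/s; C = (79.20·4.000 + 1.860·508.0)/81.06 = 15.56 µg/L.
Outfall 2: combined Q = 82.34 m³/s; C = (81.06·15.56 + 1.280·221.0)/82.34 = 18.76 µg/L.
Outfall 3: combined Q = 91.20 m³/s; C = (82.34·18.76 + 8.860·869.0)/91.20 = 101.4 µg/L.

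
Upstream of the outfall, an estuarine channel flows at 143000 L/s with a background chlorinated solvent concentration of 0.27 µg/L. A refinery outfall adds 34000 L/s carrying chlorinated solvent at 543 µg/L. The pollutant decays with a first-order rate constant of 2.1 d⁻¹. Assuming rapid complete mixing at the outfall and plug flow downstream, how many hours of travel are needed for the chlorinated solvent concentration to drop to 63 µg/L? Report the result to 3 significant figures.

Flow-weighted average: C = (143000·0.2700 + 34000·543.0) / 177000 = 18500000/177000 = 104.5 µg/L.
104.5·exp(−k·t) = 63 → t = ln(104.5/63)/k = 20830 s = 5.786 h.

5.79 h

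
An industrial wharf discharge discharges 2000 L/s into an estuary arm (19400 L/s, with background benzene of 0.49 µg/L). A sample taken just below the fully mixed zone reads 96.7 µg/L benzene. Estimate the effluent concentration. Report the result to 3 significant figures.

Mass balance: 19400·0.4900 + 2000·Cₑ = 21400·96.70
→ Cₑ = (21400·96.70 − 19400·0.4900) / 2000 = 1030 µg/L.

1030 µg/L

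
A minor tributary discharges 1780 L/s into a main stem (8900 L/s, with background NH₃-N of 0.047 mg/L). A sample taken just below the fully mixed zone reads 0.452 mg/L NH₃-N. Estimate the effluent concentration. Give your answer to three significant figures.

2.48 mg/L

Mass balance: 8900·0.04700 + 1780·Cₑ = 10680·0.4520
→ Cₑ = (10680·0.4520 − 8900·0.04700) / 1780 = 2.477 mg/L.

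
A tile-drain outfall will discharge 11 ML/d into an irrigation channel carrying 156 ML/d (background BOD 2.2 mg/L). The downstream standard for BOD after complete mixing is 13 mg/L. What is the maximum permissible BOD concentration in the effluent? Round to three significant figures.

166 mg/L

At the limit, (Qr·Cr + Qe·Cₑ)/(Qr + Qe) = 13:
Cₑ = (167.0·13 − 156.0·2.200) / 11.00 = 166.2 mg/L.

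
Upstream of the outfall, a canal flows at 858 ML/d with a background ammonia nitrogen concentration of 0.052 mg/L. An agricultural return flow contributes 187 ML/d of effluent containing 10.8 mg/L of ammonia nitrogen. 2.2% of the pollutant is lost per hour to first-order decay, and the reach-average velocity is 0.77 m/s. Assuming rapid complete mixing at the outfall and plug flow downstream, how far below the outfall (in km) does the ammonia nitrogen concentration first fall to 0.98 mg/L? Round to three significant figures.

Mixed concentration C = ΣQC/ΣQ = (858.0·0.05200 + 187.0·10.80) / 1045 = 2064/1045 = 1.975 mg/L.
2.2%/h lost → k = −ln(1 − 0.022) = 0.02225 h⁻¹.
Set 1.975·exp(−k·t) = 0.98 → t = ln(1.975/0.98)/k = 113400 s = 31.51 h.
Distance = v·t = 0.77·113400 = 87340 m = 87.34 km.

87.3 km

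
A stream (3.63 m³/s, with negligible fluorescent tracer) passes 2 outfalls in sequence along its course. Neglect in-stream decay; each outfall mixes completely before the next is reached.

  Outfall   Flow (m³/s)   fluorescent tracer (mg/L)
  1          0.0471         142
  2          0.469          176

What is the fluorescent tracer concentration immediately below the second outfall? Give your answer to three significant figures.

21.5 mg/L

Below outfall 1: Q → 3.677 m³/s, C = (3.630·0 + 0.04710·142.0)/3.677 = 1.819 mg/L.
Below outfall 2: Q → 4.146 m³/s, C = (3.677·1.819 + 0.4690·176.0)/4.146 = 21.52 mg/L.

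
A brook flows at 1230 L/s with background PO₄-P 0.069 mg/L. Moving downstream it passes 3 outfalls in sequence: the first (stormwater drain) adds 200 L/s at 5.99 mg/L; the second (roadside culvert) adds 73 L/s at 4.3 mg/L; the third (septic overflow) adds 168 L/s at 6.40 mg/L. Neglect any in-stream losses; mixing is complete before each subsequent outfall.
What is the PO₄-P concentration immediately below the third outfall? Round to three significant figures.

After outfall 1: Q = 1230 + 200.0 = 1430 L/s; C = (1230·0.06900 + 200.0·5.990)/1430 = 0.8971 mg/L.
After outfall 2: Q = 1430 + 73.00 = 1503 L/s; C = (1430·0.8971 + 73.00·4.300)/1503 = 1.062 mg/L.
After outfall 3: Q = 1503 + 168.0 = 1671 L/s; C = (1503·1.062 + 168.0·6.400)/1671 = 1.599 mg/L.

1.60 mg/L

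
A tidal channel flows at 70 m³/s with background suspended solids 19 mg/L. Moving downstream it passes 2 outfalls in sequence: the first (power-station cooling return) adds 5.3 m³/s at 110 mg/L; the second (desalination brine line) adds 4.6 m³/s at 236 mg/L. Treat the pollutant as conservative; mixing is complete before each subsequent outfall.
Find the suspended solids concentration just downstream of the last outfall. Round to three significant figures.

Below outfall 1: Q → 75.30 m³/s, C = (70.00·19.00 + 5.300·110.0)/75.30 = 25.41 mg/L.
Below outfall 2: Q → 79.90 m³/s, C = (75.30·25.41 + 4.600·236.0)/79.90 = 37.53 mg/L.

37.5 mg/L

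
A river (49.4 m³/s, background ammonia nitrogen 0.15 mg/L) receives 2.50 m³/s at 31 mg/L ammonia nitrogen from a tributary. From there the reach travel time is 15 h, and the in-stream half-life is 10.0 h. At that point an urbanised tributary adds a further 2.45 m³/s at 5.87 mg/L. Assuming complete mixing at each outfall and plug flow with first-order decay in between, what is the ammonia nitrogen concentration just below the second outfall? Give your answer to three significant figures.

After mixing, C = (49.40·0.1500 + 2.500·31.00) / 51.90 = 84.91/51.90 = 1.636 mg/L; combined flow 51.90 m³/s.
Half-life 10.0 h → k = ln 2 / 10.0 = 0.06931 h⁻¹ = 1.664 d⁻¹.
Applying C = C₀e^(−kt): 1.636 × 0.3536 = 0.5784 mg/L.
At the second outfall, C = (51.90·0.5784 + 2.450·5.870) / (51.90 + 2.450) = 0.8170 mg/L.

0.817 mg/L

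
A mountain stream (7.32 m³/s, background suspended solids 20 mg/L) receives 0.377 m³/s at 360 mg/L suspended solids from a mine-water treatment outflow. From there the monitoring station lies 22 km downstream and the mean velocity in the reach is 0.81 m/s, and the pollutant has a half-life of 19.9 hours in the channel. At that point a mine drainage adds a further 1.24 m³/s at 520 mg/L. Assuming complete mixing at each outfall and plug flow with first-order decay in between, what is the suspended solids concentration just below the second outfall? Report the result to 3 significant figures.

96.4 mg/L

After mixing, C = (7.320·20.00 + 0.3770·360.0) / 7.697 = 282.1/7.697 = 36.65 mg/L; combined flow 7.697 m³/s.
Travel time t = 22·1000 / 0.81 = 27160 s = 7.545 h.
Half-life 19.9 h → k = ln 2 / 19.9 = 0.03483 h⁻¹ = 0.8360 d⁻¹.
First-order decay: C = 36.65·exp(−k·t) = 36.65·0.7689 = 28.18 mg/L.
At the second outfall, C = (7.697·28.18 + 1.240·520.0) / (7.697 + 1.240) = 96.42 mg/L.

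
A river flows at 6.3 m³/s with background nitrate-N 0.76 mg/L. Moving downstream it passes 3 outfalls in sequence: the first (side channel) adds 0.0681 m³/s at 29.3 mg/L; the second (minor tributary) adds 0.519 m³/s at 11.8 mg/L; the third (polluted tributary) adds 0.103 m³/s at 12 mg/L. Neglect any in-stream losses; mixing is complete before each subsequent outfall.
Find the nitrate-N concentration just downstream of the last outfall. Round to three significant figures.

2.02 mg/L

Below outfall 1: Q → 6.368 m³/s, C = (6.300·0.7600 + 0.06810·29.30)/6.368 = 1.065 mg/L.
Below outfall 2: Q → 6.887 m³/s, C = (6.368·1.065 + 0.5190·11.80)/6.887 = 1.874 mg/L.
Below outfall 3: Q → 6.990 m³/s, C = (6.887·1.874 + 0.1030·12.00)/6.990 = 2.023 mg/L.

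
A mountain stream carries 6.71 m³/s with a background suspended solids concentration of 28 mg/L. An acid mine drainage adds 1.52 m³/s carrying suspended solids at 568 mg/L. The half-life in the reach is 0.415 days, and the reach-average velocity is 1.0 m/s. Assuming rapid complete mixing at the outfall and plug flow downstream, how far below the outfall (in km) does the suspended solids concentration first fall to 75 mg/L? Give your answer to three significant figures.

Mass balance: C = (6.710·28.00 + 1.520·568.0) / 8.230 = 1051/8.230 = 127.7 mg/L.
Half-life 0.415 d → k = ln 2 / 0.415 = 1.670 d⁻¹.
Set 127.7·exp(−k·t) = 75 → t = ln(127.7/75)/k = 27540 s = 7.651 h.
Distance = v·t = 1.0·27540 = 27540 m = 27.54 km.

27.5 km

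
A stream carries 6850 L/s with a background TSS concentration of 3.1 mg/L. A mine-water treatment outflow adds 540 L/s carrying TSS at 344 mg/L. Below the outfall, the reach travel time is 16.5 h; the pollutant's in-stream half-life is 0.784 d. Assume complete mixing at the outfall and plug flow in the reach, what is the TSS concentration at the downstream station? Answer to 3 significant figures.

15.3 mg/L

Mixed concentration C = ΣQC/ΣQ = (6850·3.100 + 540.0·344.0) / 7390 = 207000/7390 = 28.01 mg/L.
Half-life 0.784 d → k = ln 2 / 0.784 = 0.8841 d⁻¹.
After decay, C = 28.01 × e^(−kt) = 28.01 × 0.5445 = 15.25 mg/L.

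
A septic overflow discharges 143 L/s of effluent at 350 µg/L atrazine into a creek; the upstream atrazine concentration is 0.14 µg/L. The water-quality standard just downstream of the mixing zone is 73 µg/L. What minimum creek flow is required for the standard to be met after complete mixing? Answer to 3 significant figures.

Set C_mix = 73: (Q·0.1400 + 143.0·350.0) / (Q + 143.0) = 73
→ Q = 143.0·(350.0 − 73)/(73 − 0.1400) = 543.7 L/s.

544 L/s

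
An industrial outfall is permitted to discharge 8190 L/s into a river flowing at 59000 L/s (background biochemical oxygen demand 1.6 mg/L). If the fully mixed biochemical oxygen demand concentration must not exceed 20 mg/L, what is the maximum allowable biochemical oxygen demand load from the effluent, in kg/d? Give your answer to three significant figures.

108000 kg/d

Mass balance at the limit: 59000·1.600 + 8190·Cₑ = 67190·20 → Cₑ = 152.6 mg/L.
8190 L/s = 8.190 m³/s. Load = 8.190 m³/s × 152.6 g/m³ × 86 400 s/d = 107900 kg/d.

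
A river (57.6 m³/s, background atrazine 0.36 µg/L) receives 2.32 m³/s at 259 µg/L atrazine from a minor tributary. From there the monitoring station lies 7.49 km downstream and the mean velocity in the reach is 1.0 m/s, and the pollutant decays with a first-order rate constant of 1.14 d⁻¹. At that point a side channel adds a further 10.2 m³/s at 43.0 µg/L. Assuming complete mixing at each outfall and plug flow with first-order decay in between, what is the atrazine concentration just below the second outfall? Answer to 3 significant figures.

14.3 µg/L

Mixed concentration C = ΣQC/ΣQ = (57.60·0.3600 + 2.320·259.0) / 59.92 = 621.6/59.92 = 10.37 µg/L; combined flow 59.92 m³/s.
Travel time t = 7.49·1000 / 1.0 = 7490 s = 2.081 h.
Decay over the reach: 10.37·exp(−kt) = 10.37·0.9059 = 9.398 µg/L.
At the second outfall, C = (59.92·9.398 + 10.20·43.00) / (59.92 + 10.20) = 14.29 µg/L.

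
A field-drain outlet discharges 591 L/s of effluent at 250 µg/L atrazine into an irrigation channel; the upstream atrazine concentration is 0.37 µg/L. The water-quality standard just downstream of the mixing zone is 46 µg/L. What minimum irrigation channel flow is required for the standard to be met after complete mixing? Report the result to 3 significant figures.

2640 L/s

Set C_mix = 46: (Q·0.3700 + 591.0·250.0) / (Q + 591.0) = 46
→ Q = 591.0·(250.0 − 46)/(46 − 0.3700) = 2642 L/s.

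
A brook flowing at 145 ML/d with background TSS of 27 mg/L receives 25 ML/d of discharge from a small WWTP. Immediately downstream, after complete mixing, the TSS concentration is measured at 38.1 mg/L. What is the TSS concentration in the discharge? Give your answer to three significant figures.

Mass balance: 145.0·27.00 + 25.00·Cₑ = 170.0·38.10
→ Cₑ = (170.0·38.10 − 145.0·27.00) / 25.00 = 102.5 mg/L.

102 mg/L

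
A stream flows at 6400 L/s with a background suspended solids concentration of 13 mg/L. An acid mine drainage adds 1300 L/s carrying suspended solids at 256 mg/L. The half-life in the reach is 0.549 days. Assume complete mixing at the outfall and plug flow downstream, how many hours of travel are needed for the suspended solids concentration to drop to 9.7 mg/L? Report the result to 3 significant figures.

Mass balance: C = (6400·13.00 + 1300·256.0) / 7700 = 416000/7700 = 54.03 mg/L.
Half-life 0.549 d → k = ln 2 / 0.549 = 1.263 d⁻¹.
54.03·exp(−k·t) = 9.7 → t = ln(54.03/9.7)/k = 117500 s = 32.64 h.

32.6 h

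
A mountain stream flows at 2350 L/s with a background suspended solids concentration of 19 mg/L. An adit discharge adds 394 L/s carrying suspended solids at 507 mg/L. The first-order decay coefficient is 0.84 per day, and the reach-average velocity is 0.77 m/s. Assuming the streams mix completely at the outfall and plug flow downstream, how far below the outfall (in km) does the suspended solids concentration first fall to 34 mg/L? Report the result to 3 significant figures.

Mass balance: C = (2350·19.00 + 394.0·507.0) / 2744 = 244400/2744 = 89.07 mg/L.
Set 89.07·exp(−k·t) = 34 → t = ln(89.07/34)/k = 99060 s = 27.52 h.
Distance = v·t = 0.77·99060 = 76270 m = 76.27 km.

76.3 km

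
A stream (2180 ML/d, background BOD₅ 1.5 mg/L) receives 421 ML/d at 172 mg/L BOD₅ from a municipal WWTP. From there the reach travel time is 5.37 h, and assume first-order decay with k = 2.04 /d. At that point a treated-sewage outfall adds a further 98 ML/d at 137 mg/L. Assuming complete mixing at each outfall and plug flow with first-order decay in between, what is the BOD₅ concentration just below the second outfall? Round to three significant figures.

22.7 mg/L

Mixed concentration C = ΣQC/ΣQ = (2180·1.500 + 421.0·172.0) / 2601 = 75680/2601 = 29.10 mg/L; combined flow 2601 ML/d.
After decay, C = 29.10 × e^(−kt) = 29.10 × 0.6335 = 18.43 mg/L.
Second outfall: C = (2601·18.43 + 98.00·137.0)/2699 = 22.74 mg/L.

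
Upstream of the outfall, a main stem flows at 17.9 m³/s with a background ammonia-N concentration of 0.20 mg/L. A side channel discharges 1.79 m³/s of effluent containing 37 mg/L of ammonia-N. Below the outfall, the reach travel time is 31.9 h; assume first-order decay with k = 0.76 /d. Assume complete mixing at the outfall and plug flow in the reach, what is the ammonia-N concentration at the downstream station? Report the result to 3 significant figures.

Mass balance: C = (17.90·0.2000 + 1.790·37.00) / 19.69 = 69.81/19.69 = 3.545 mg/L.
Decay over the reach: 3.545·exp(−kt) = 3.545·0.3642 = 1.291 mg/L.

1.29 mg/L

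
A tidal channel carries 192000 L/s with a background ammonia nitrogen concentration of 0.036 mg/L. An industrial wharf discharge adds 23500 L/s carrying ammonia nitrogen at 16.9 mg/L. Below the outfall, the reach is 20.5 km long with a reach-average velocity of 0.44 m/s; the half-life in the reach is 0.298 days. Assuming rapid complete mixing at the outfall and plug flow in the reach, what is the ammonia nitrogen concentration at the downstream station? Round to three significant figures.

0.535 mg/L

Mixed concentration C = ΣQC/ΣQ = (192000·0.03600 + 23500·16.90) / 215500 = 404100/215500 = 1.875 mg/L.
Travel time t = 20.5·1000 / 0.44 = 46590 s = 12.94 h.
Half-life 0.298 d → k = ln 2 / 0.298 = 2.326 d⁻¹.
Applying C = C₀e^(−kt): 1.875 × 0.2853 = 0.5349 mg/L.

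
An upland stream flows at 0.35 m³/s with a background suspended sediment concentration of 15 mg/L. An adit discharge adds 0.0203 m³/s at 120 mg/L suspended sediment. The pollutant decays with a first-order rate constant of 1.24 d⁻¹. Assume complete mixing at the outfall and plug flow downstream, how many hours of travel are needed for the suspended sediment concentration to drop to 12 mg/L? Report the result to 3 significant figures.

After mixing, C = (0.3500·15.00 + 0.02030·120.0) / 0.3703 = 7.686/0.3703 = 20.76 mg/L.
20.76·exp(−k·t) = 12 → t = ln(20.76/12)/k = 38180 s = 10.61 h.

10.6 h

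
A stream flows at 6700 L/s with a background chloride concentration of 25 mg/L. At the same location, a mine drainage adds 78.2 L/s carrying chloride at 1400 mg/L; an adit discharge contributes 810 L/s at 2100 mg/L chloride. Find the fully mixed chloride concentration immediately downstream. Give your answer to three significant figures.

261 mg/L

Flow-weighted average: C = (6700·25.00 + 78.20·1400 + 810.0·2100) / 7588 = 1978000/7588 = 260.7 mg/L.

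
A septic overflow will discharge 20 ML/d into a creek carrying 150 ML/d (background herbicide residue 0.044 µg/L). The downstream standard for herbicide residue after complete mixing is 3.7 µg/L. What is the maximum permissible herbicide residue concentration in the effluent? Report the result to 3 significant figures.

31.1 µg/L

At the limit, (Qr·Cr + Qe·Cₑ)/(Qr + Qe) = 3.7:
Cₑ = (170.0·3.7 − 150.0·0.04400) / 20.00 = 31.12 µg/L.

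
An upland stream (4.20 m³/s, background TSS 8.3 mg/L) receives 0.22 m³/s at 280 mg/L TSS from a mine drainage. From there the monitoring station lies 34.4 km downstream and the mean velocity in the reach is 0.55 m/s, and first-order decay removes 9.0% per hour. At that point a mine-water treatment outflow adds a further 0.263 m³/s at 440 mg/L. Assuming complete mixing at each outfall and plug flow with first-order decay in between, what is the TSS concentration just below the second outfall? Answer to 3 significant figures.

28.7 mg/L

Conservation of mass: C = (4.200·8.300 + 0.2200·280.0) / 4.420 = 96.46/4.420 = 21.82 mg/L; combined flow 4.420 m³/s.
Travel time t = 34.4·1000 / 0.55 = 62550 s = 17.37 h.
9.0%/h lost → k = −ln(1 − 0.09) = 0.09431 h⁻¹.
After decay, C = 21.82 × e^(−kt) = 21.82 × 0.1943 = 4.240 mg/L.
Second outfall: C = (4.420·4.240 + 0.2630·440.0)/4.683 = 28.71 mg/L.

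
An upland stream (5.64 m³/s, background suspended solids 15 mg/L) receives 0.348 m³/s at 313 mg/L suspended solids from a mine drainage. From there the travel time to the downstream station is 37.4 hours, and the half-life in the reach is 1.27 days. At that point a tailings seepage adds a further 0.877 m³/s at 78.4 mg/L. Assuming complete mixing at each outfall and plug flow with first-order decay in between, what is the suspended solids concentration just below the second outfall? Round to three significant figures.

Flow-weighted average: C = (5.640·15.00 + 0.3480·313.0) / 5.988 = 193.5/5.988 = 32.32 mg/L; combined flow 5.988 m³/s.
Half-life 1.27 d → k = ln 2 / 1.27 = 0.5458 d⁻¹.
Applying C = C₀e^(−kt): 32.32 × 0.4272 = 13.81 mg/L.
Second outfall: C = (5.988·13.81 + 0.8770·78.40)/6.865 = 22.06 mg/L.

22.1 mg/L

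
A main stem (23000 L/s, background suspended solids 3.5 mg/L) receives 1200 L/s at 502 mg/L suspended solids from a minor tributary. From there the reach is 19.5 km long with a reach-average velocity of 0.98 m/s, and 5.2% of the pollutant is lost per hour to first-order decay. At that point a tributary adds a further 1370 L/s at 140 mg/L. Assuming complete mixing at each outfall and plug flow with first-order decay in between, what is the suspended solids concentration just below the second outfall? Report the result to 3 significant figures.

Flow-weighted average: C = (23000·3.500 + 1200·502.0) / 24200 = 682900/24200 = 28.22 mg/L; combined flow 24200 L/s.
Travel time t = 19.5·1000 / 0.98 = 19900 s = 5.527 h.
5.2%/h lost → k = −ln(1 − 0.052) = 0.05340 h⁻¹.
Decay over the reach: 28.22·exp(−kt) = 28.22·0.7444 = 21.01 mg/L.
Second outfall: C = (24200·21.01 + 1370·140.0)/25570 = 27.38 mg/L.

27.4 mg/L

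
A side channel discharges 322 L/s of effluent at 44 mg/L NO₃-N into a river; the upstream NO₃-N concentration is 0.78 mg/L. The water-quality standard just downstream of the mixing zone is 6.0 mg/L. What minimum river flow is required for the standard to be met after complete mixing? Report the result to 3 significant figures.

Set C_mix = 6.0: (Q·0.7800 + 322.0·44.00) / (Q + 322.0) = 6.0
→ Q = 322.0·(44.00 − 6.0)/(6.0 − 0.7800) = 2344 L/s.

2340 L/s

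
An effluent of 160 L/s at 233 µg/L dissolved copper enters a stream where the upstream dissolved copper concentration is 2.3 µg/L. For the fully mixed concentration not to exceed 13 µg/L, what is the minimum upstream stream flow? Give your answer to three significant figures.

Set C_mix = 13: (Q·2.300 + 160.0·233.0) / (Q + 160.0) = 13
→ Q = 160.0·(233.0 − 13)/(13 − 2.300) = 3290 L/s.

3290 L/s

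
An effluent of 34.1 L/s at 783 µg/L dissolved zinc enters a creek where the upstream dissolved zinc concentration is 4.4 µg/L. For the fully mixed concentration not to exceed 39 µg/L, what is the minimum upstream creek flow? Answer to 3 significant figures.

733 L/s

Set C_mix = 39: (Q·4.400 + 34.10·783.0) / (Q + 34.10) = 39
→ Q = 34.10·(783.0 − 39)/(39 − 4.400) = 733.2 L/s.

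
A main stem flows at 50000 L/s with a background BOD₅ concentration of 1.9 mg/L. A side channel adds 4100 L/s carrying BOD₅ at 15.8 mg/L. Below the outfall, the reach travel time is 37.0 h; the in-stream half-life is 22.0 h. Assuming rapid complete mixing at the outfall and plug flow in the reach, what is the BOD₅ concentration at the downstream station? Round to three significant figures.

Mass balance: C = (50000·1.900 + 4100·15.80) / 54100 = 159800/54100 = 2.953 mg/L.
Half-life 22.0 h → k = ln 2 / 22.0 = 0.03151 h⁻¹ = 0.7562 d⁻¹.
First-order decay: C = 2.953·exp(−k·t) = 2.953·0.3117 = 0.9206 mg/L.

0.921 mg/L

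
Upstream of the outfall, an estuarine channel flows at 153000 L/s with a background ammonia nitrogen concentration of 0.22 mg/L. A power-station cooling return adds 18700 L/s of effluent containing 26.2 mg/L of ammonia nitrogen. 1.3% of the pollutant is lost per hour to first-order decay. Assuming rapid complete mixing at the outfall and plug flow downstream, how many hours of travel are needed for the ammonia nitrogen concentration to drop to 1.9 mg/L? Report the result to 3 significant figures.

Mass balance: C = (153000·0.2200 + 18700·26.20) / 171700 = 523600/171700 = 3.050 mg/L.
1.3%/h lost → k = −ln(1 − 0.013) = 0.01309 h⁻¹.
3.050·exp(−k·t) = 1.9 → t = ln(3.050/1.9)/k = 130200 s = 36.16 h.

36.2 h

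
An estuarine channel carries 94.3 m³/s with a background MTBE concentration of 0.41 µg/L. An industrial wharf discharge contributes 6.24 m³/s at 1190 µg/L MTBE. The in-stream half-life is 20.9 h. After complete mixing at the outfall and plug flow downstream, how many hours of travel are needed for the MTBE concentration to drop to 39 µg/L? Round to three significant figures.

19.4 h

Flow-weighted average: C = (94.30·0.4100 + 6.240·1190) / 100.5 = 7464/100.5 = 74.24 µg/L.
Half-life 20.9 h → k = ln 2 / 20.9 = 0.03316 h⁻¹ = 0.7960 d⁻¹.
74.24·exp(−k·t) = 39 → t = ln(74.24/39)/k = 69880 s = 19.41 h.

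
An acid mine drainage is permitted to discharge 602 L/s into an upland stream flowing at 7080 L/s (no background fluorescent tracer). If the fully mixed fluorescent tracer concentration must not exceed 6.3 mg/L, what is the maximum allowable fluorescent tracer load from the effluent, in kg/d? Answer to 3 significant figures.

Mass balance at the limit: 7080·0 + 602.0·Cₑ = 7682·6.3 → Cₑ = 80.39 mg/L.
602.0 L/s = 0.6020 m³/s. Load = 0.6020 m³/s × 80.39 g/m³ × 86 400 s/d = 4181 kg/d.

4180 kg/d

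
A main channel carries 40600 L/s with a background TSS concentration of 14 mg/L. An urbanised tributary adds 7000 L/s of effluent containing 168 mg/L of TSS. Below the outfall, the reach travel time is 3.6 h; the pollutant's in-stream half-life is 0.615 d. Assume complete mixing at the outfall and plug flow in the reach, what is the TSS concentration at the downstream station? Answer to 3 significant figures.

After mixing, C = (40600·14.00 + 7000·168.0) / 47600 = 1744000/47600 = 36.65 mg/L.
Half-life 0.615 d → k = ln 2 / 0.615 = 1.127 d⁻¹.
After decay, C = 36.65 × e^(−kt) = 36.65 × 0.8445 = 30.95 mg/L.

30.9 mg/L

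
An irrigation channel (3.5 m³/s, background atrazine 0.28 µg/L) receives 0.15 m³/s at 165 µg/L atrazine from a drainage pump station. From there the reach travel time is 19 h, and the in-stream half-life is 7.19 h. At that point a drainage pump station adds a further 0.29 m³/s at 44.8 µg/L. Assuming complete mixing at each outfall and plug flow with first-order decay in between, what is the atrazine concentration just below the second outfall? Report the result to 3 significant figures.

4.34 µg/L

Mass balance: C = (3.500·0.2800 + 0.1500·165.0) / 3.650 = 25.73/3.650 = 7.049 µg/L; combined flow 3.650 m³/s.
Half-life 7.19 h → k = ln 2 / 7.19 = 0.09640 h⁻¹ = 2.314 d⁻¹.
Applying C = C₀e^(−kt): 7.049 × 0.1601 = 1.129 µg/L.
Second outfall: C = (3.650·1.129 + 0.2900·44.80)/3.940 = 4.343 µg/L.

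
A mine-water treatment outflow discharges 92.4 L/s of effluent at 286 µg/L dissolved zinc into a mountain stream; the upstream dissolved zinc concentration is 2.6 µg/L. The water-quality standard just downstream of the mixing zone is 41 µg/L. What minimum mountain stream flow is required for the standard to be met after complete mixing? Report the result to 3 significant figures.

590 L/s

Set C_mix = 41: (Q·2.600 + 92.40·286.0) / (Q + 92.40) = 41
→ Q = 92.40·(286.0 − 41)/(41 − 2.600) = 589.5 L/s.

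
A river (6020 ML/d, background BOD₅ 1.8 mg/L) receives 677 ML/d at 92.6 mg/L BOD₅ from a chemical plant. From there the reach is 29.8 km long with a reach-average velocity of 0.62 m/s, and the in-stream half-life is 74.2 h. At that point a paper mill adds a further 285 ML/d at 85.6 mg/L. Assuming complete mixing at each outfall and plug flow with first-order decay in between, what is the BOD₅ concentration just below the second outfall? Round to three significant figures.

12.8 mg/L

Mixed concentration C = ΣQC/ΣQ = (6020·1.800 + 677.0·92.60) / 6697 = 73530/6697 = 10.98 mg/L; combined flow 6697 ML/d.
Travel time t = 29.8·1000 / 0.62 = 48060 s = 13.35 h.
Half-life 74.2 h → k = ln 2 / 74.2 = 0.009342 h⁻¹ = 0.2242 d⁻¹.
Decay over the reach: 10.98·exp(−kt) = 10.98·0.8827 = 9.692 mg/L.
At the second outfall, C = (6697·9.692 + 285.0·85.60) / (6697 + 285.0) = 12.79 mg/L.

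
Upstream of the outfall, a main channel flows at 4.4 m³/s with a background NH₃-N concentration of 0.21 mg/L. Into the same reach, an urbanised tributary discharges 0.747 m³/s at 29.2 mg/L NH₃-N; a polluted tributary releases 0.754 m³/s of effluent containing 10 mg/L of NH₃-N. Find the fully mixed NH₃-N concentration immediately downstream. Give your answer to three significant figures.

Mixed concentration C = ΣQC/ΣQ = (4.400·0.2100 + 0.7470·29.20 + 0.7540·10.00) / 5.901 = 30.28/5.901 = 5.131 mg/L.

5.13 mg/L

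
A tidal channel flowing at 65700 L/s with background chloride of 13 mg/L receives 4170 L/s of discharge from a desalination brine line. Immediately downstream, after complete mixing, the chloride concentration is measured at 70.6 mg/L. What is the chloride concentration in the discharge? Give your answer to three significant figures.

978 mg/L

Mass balance: 65700·13.00 + 4170·Cₑ = 69870·70.60
→ Cₑ = (69870·70.60 − 65700·13.00) / 4170 = 978.1 mg/L.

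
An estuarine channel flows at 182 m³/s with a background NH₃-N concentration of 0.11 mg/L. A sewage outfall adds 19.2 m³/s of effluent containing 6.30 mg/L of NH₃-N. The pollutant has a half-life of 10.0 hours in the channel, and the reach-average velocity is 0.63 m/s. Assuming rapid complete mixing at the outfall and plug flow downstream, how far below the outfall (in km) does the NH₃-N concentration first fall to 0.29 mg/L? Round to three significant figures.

After mixing, C = (182.0·0.1100 + 19.20·6.300) / 201.2 = 141.0/201.2 = 0.7007 mg/L.
Half-life 10.0 h → k = ln 2 / 10.0 = 0.06931 h⁻¹ = 1.664 d⁻¹.
Set 0.7007·exp(−k·t) = 0.29 → t = ln(0.7007/0.29)/k = 45820 s = 12.73 h.
Distance = v·t = 0.63·45820 = 28870 m = 28.87 km.

28.9 km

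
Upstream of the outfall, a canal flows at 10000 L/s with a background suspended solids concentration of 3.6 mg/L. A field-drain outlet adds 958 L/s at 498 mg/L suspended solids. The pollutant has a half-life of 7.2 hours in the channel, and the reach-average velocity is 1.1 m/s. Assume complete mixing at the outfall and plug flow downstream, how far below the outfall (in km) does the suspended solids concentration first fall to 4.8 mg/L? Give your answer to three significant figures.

After mixing, C = (10000·3.600 + 958.0·498.0) / 10960 = 513100/10960 = 46.82 mg/L.
Half-life 7.2 h → k = ln 2 / 7.2 = 0.09627 h⁻¹ = 2.310 d⁻¹.
Set 46.82·exp(−k·t) = 4.8 → t = ln(46.82/4.8)/k = 85180 s = 23.66 h.
Distance = v·t = 1.1·85180 = 93690 m = 93.69 km.

93.7 km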